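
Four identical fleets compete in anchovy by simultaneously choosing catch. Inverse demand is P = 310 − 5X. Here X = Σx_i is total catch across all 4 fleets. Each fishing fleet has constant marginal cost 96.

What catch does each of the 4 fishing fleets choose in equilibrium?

A representative fishing fleet's profit is π_i = x_i(310 − 5X) − 96x_i, with X = x_i + Σ_{j≠i} x_j.
First-order condition: 214 − 10x_i − 5Σ_{j≠i} x_j = 0.
Imposing symmetry (x_j = x for all j) turns Σ_{j≠i} x_j into 3x, so 214 = 25x and x = 8.56.

8.56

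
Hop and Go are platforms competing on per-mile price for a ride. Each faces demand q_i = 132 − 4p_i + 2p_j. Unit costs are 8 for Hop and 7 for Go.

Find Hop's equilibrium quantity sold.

Hop's profit: π = (p_{Hop} − 8)(132 − 4p_{Hop} + 2p_{Go}).
∂π/∂p_{Hop} = 164 − 8p_{Hop} + 2p_{Go} = 0 ⇒ p_{Hop} = 20.5 + 0.25p_{Go}.
Similarly p_{Go} = 20 + 0.25p_{Hop}.
Solving the two reaction functions simultaneously: (1 − (0.25)(0.25))p_{Hop} = 20.5 + 0.25·20, so 0.9375p_{Hop} = 25.5 and p_{Hop} = 27.2.
Then p_{Go} = 20 + 0.25·27.2 = 26.8.
q_{Hop} = 132 − 4·27.2 + 2·26.8 = 76.8.

76.8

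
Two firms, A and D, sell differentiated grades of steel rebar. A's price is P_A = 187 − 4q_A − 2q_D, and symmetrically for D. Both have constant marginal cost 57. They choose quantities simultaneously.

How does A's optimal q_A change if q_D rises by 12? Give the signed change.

Firm A's profit: π = q_A(187 − 4q_A − 2q_D) − 57q_A.
∂π/∂q_A = 130 − 8q_A − 2q_D = 0 ⇒ q_A = 16.25 − 0.25q_D.
The reaction-function slope is −0.25, so a 12-unit rise in q_D moves q_A by −0.25 × 12 = −3. A's best response falls — the actions are strategic substitutes.

-3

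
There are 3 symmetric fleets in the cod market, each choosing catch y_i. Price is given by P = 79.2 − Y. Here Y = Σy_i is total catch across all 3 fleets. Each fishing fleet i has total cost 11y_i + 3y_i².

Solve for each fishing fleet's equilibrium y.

A representative fishing fleet's profit is π_i = y_i(79.2 − Y) − 11y_i − 3y_i², with Y = y_i + Σ_{j≠i} y_j.
First-order condition: 68.2 − 8y_i − Σ_{j≠i} y_j = 0.
With identical fishing fleets, set every y_j = y: then 68.2 − 8y − 2y = 0, i.e. y = 68.2/10 = 6.82.

6.82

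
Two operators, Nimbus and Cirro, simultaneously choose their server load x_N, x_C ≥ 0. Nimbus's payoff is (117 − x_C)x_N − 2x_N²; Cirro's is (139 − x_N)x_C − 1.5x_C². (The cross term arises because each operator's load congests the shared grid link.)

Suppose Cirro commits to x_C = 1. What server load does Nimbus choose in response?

Expanding Nimbus's payoff: 117x_N − x_Cx_N − 2x_N².
∂π/∂x_N = 117 − x_C − 4x_N = 0, so x_N = 29.25 − 0.25x_C.
At x_C = 1: x_N = 29.25 − 0.25·1 = 29.

29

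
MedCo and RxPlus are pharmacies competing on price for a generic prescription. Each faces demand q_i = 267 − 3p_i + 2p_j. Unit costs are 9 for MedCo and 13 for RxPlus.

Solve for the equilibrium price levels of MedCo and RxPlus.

74.25, 75.75

MedCo's profit: π = (p_{MedCo} − 9)(267 − 3p_{MedCo} + 2p_{RxPlus}).
∂π/∂p_{MedCo} = 294 − 6p_{MedCo} + 2p_{RxPlus} = 0 ⇒ p_{MedCo} = 49 + (1/3)p_{RxPlus}.
Similarly p_{RxPlus} = 51 + (1/3)p_{MedCo}.
Substituting the second reaction function into the first: p_{MedCo} = 49 + (1/3)(51 + (1/3)p_{MedCo}), which gives (8/9)p_{MedCo} = 66 ⇒ p_{MedCo} = 74.25.
Then p_{RxPlus} = 51 + (1/3)·74.25 = 75.75.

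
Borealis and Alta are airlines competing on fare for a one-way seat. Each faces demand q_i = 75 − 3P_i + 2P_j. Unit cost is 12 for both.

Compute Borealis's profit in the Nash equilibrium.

Borealis's profit: π = (P_{Borealis} − 12)(75 − 3P_{Borealis} + 2P_{Alta}).
∂π/∂P_{Borealis} = 111 − 6P_{Borealis} + 2P_{Alta} = 0 ⇒ P_{Borealis} = 18.5 + (1/3)P_{Alta}.
Setting P_{Borealis} = P_{Alta} in the reaction function: P_{Borealis} = 18.5 + (1/3)P_{Borealis}, so P_{Borealis} = 18.5 / (2/3) = 27.75.
q_{Borealis} = 75 − 3·27.75 + 2·27.75 = 47.25.
Profit = (27.75 − 12)·47.25 = 744.1875.

744.1875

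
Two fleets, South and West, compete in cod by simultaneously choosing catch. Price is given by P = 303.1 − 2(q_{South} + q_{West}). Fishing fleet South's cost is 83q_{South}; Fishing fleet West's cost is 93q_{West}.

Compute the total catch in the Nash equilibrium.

71.7

Fishing fleet South's profit: π = q_{South}(303.1 − 2(q_{South} + q_{West})) − 83q_{South}.
∂π/∂q_{South} = 220.1 − 4q_{South} − 2q_{West} = 0, so q_{South} = 55.025 − 0.5q_{West}.
By the same steps for West: q_{West} = 52.525 − 0.5q_{South}.
Plugging q_{West} into South's best response: q_{South} = 55.025 − 0.5(52.525 − 0.5q_{South}) ⇒ 0.75q_{South} = 28.7625, so q_{South} = 38.35.
Then q_{West} = 52.525 − 0.5·38.35 = 33.35.
Total catch: 38.35 + 33.35 = 71.7.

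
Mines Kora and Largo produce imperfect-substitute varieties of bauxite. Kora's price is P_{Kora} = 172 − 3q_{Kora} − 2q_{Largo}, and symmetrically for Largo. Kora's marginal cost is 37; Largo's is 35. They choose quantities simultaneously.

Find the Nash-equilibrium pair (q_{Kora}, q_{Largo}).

Mine Kora's profit: π = q_{Kora}(172 − 3q_{Kora} − 2q_{Largo}) − 37q_{Kora}.
∂π/∂q_{Kora} = 135 − 6q_{Kora} − 2q_{Largo} = 0 ⇒ q_{Kora} = 22.5 − (1/3)q_{Largo}.
Similarly q_{Largo} = 137/6 − (1/3)q_{Kora}.
Substituting the second reaction function into the first: q_{Kora} = 22.5 − (1/3)(137/6 − (1/3)q_{Kora}), which gives (8/9)q_{Kora} = 134/9 ⇒ q_{Kora} = 16.75.
Then q_{Largo} = 137/6 − (1/3)·16.75 = 17.25.

16.75, 17.25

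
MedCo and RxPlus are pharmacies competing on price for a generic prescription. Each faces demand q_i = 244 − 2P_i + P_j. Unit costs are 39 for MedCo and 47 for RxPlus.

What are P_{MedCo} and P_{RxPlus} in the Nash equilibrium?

MedCo's profit: π = (P_{MedCo} − 39)(244 − 2P_{MedCo} + P_{RxPlus}).
∂π/∂P_{MedCo} = 322 − 4P_{MedCo} + P_{RxPlus} = 0 ⇒ P_{MedCo} = 80.5 + 0.25P_{RxPlus}.
Similarly P_{RxPlus} = 84.5 + 0.25P_{MedCo}.
Substituting the second reaction function into the first: P_{MedCo} = 80.5 + 0.25(84.5 + 0.25P_{MedCo}), which gives 0.9375P_{MedCo} = 101.625 ⇒ P_{MedCo} = 108.4.
Then P_{RxPlus} = 84.5 + 0.25·108.4 = 111.6.

108.4, 111.6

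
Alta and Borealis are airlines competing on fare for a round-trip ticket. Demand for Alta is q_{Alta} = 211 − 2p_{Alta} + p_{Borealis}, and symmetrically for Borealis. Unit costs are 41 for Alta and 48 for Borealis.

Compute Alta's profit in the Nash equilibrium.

6635.52

Alta's profit: π = (p_{Alta} − 41)(211 − 2p_{Alta} + p_{Borealis}).
∂π/∂p_{Alta} = 293 − 4p_{Alta} + p_{Borealis} = 0 ⇒ p_{Alta} = 73.25 + 0.25p_{Borealis}.
Similarly p_{Borealis} = 76.75 + 0.25p_{Alta}.
Plugging p_{Borealis} into Alta's best response: p_{Alta} = 73.25 + 0.25(76.75 + 0.25p_{Alta}) ⇒ 0.9375p_{Alta} = 92.4375, so p_{Alta} = 98.6.
Then p_{Borealis} = 76.75 + 0.25·98.6 = 101.4.
q_{Alta} = 211 − 2·98.6 + 101.4 = 115.2.
Profit = (98.6 − 41)·115.2 = 6635.52.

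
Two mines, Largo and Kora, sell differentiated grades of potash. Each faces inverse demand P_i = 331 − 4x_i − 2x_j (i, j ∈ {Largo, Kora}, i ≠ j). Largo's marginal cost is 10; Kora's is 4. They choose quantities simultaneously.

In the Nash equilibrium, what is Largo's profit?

Mine Largo's profit: π = x_{Largo}(331 − 4x_{Largo} − 2x_{Kora}) − 10x_{Largo}.
∂π/∂x_{Largo} = 321 − 8x_{Largo} − 2x_{Kora} = 0 ⇒ x_{Largo} = 40.125 − 0.25x_{Kora}.
Similarly x_{Kora} = 40.875 − 0.25x_{Largo}.
Plugging x_{Kora} into Largo's best response: x_{Largo} = 40.125 − 0.25(40.875 − 0.25x_{Largo}) ⇒ 0.9375x_{Largo} = 957/32, so x_{Largo} = 31.9.
Then x_{Kora} = 40.875 − 0.25·31.9 = 32.9.
P_{Largo} = 331 − 4·31.9 − 2·32.9 = 137.6.
Profit = (137.6 − 10)·31.9 = 4070.44.

4070.44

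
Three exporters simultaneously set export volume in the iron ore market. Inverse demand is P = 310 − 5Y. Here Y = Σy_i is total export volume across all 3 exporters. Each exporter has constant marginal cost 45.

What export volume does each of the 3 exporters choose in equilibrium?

A representative exporter's profit is π_i = y_i(310 − 5Y) − 45y_i, with Y = y_i + Σ_{j≠i} y_j.
First-order condition: 265 − 10y_i − 5Σ_{j≠i} y_j = 0.
Imposing symmetry (y_j = y for all j) turns Σ_{j≠i} y_j into 2y, so 265 = 20y and y = 13.25.

13.25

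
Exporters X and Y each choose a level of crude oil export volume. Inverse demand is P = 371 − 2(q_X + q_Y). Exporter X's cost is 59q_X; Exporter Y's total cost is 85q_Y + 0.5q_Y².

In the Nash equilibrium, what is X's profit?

7626.125

Exporter X's profit: π = q_X(371 − 2(q_X + q_Y)) − 59q_X.
∂π/∂q_X = 312 − 4q_X − 2q_Y = 0, so q_X = 78 − 0.5q_Y.
For Y: ∂π/∂q_Y = 286 − 5q_Y − 2q_X = 0 ⇒ q_Y = 57.2 − 0.4q_X.
Plugging q_Y into X's best response: q_X = 78 − 0.5(57.2 − 0.4q_X) ⇒ 0.8q_X = 49.4, so q_X = 61.75.
Then q_Y = 57.2 − 0.4·61.75 = 32.5.
Price P = 371 − 2·94.25 = 182.5.
X's profit: (182.5 − 59)·61.75 = 7626.125.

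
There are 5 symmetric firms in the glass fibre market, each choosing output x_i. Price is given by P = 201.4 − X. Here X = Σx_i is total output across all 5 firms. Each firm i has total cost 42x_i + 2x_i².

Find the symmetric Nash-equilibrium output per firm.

15.94

A representative firm's profit is π_i = x_i(201.4 − X) − 42x_i − 2x_i², with X = x_i + Σ_{j≠i} x_j.
First-order condition: 159.4 − 6x_i − Σ_{j≠i} x_j = 0.
With identical firms, set every x_j = x: then 159.4 − 6x − 4x = 0, i.e. x = 159.4/10 = 15.94.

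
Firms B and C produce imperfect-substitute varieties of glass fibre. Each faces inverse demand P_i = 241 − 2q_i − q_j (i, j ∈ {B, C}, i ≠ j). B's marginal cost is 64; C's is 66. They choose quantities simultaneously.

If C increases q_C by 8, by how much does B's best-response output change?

-2

Firm B's profit: π = q_B(241 − 2q_B − q_C) − 64q_B.
∂π/∂q_B = 177 − 4q_B − q_C = 0 ⇒ q_B = 44.25 − 0.25q_C.
The reaction-function slope is −0.25, so an 8-unit rise in q_C moves q_B by −0.25 × 8 = −2. B's best response falls — the actions are strategic substitutes.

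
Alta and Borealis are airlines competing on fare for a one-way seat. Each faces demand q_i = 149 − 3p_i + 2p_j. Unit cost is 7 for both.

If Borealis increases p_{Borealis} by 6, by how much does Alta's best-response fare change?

Alta's profit: π = (p_{Alta} − 7)(149 − 3p_{Alta} + 2p_{Borealis}).
∂π/∂p_{Alta} = 170 − 6p_{Alta} + 2p_{Borealis} = 0 ⇒ p_{Alta} = 85/3 + (1/3)p_{Borealis}.
The reaction-function slope is 1/3, so a 6-unit rise in p_{Borealis} moves p_{Alta} by 1/3 × 6 = 2. Alta's best response rises — the actions are strategic complements.

2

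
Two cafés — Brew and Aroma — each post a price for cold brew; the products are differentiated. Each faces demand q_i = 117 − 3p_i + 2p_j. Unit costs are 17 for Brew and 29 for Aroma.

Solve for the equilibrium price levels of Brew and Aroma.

44.25, 48.75

Brew's profit: π = (p_{Brew} − 17)(117 − 3p_{Brew} + 2p_{Aroma}).
∂π/∂p_{Brew} = 168 − 6p_{Brew} + 2p_{Aroma} = 0 ⇒ p_{Brew} = 28 + (1/3)p_{Aroma}.
Similarly p_{Aroma} = 34 + (1/3)p_{Brew}.
Plugging p_{Aroma} into Brew's best response: p_{Brew} = 28 + (1/3)(34 + (1/3)p_{Brew}) ⇒ (8/9)p_{Brew} = 118/3, so p_{Brew} = 44.25.
Then p_{Aroma} = 34 + (1/3)·44.25 = 48.75.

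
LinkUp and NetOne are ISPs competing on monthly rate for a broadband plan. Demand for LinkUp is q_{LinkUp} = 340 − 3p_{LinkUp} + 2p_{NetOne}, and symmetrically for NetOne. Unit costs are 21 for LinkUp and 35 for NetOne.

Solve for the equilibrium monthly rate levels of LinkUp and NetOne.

LinkUp's profit: π = (p_{LinkUp} − 21)(340 − 3p_{LinkUp} + 2p_{NetOne}).
∂π/∂p_{LinkUp} = 403 − 6p_{LinkUp} + 2p_{NetOne} = 0 ⇒ p_{LinkUp} = 403/6 + (1/3)p_{NetOne}.
Similarly p_{NetOne} = 445/6 + (1/3)p_{LinkUp}.
Solving the two reaction functions simultaneously: (1 − (1/3)(1/3))p_{LinkUp} = 403/6 + (1/3)·(445/6), so (8/9)p_{LinkUp} = 827/9 and p_{LinkUp} = 103.375.
Then p_{NetOne} = 445/6 + (1/3)·103.375 = 108.625.

103.375, 108.625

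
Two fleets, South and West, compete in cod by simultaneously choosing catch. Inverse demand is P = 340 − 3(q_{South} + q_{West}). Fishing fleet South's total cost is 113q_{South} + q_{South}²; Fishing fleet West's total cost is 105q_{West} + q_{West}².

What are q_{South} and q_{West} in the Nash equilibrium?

Fishing fleet South's profit: π = q_{South}(340 − 3(q_{South} + q_{West})) − 113q_{South} − q_{South}².
∂π/∂q_{South} = 227 − 8q_{South} − 3q_{West} = 0, so q_{South} = 28.375 − 0.375q_{West}.
By the same steps for West: q_{West} = 29.375 − 0.375q_{South}.
Solving the two reaction functions simultaneously: (1 − (−0.375)(−0.375))q_{South} = 28.375 − 0.375·29.375, so (55/64)q_{South} = 1111/64 and q_{South} = 20.2.
Then q_{West} = 29.375 − 0.375·20.2 = 21.8.

20.2, 21.8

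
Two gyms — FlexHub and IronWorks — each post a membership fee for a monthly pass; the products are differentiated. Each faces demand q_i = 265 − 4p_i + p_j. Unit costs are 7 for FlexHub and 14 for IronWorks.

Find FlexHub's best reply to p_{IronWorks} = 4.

37.125

FlexHub's profit: π = (p_{FlexHub} − 7)(265 − 4p_{FlexHub} + p_{IronWorks}).
∂π/∂p_{FlexHub} = 293 − 8p_{FlexHub} + p_{IronWorks} = 0 ⇒ p_{FlexHub} = 36.625 + 0.125p_{IronWorks}.
At p_{IronWorks} = 4: p_{FlexHub} = 36.625 + 0.125·4 = 37.125.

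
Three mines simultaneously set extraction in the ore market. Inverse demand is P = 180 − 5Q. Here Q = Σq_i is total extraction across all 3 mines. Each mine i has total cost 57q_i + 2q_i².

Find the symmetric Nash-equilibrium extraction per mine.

5.125

A representative mine's profit is π_i = q_i(180 − 5Q) − 57q_i − 2q_i², with Q = q_i + Σ_{j≠i} q_j.
First-order condition: 123 − 14q_i − 5Σ_{j≠i} q_j = 0.
With identical mines, set every q_j = q: then 123 − 14q − 10q = 0, i.e. q = 123/24 = 5.125.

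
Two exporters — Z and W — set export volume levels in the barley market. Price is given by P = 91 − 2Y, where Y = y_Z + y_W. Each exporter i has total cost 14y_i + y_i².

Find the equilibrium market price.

52.5

Exporter Z's profit: π = y_Z(91 − 2(y_Z + y_W)) − 14y_Z − y_Z².
∂π/∂y_Z = 77 − 6y_Z − 2y_W = 0, so y_Z = 77/6 − (1/3)y_W.
The game is symmetric, so in equilibrium y_W = y_Z: the reaction function gives (4/3)y_Z = 77/6, hence y_Z = 9.625.
Equilibrium price: P = 91 − 2·19.25 = 52.5.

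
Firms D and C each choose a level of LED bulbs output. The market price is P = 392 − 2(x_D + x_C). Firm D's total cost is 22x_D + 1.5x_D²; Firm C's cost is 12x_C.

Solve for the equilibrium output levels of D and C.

30, 80

Firm D's profit: π = x_D(392 − 2(x_D + x_C)) − 22x_D − 1.5x_D².
∂π/∂x_D = 370 − 7x_D − 2x_C = 0, so x_D = 370/7 − (2/7)x_C.
For C: ∂π/∂x_C = 380 − 4x_C − 2x_D = 0 ⇒ x_C = 95 − 0.5x_D.
Substituting the second reaction function into the first: x_D = 370/7 − (2/7)(95 − 0.5x_D), which gives (6/7)x_D = 180/7 ⇒ x_D = 30.
Then x_C = 95 − 0.5·30 = 80.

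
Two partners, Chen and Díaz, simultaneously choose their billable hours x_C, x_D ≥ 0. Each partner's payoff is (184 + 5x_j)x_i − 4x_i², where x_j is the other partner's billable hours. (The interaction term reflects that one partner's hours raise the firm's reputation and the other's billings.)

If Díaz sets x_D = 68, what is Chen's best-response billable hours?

Chen's payoff is (184 + 5x_D)x_C − 4x_C².
∂π/∂x_C = 184 + 5x_D − 8x_C = 0, so x_C = 23 + 0.625x_D.
At x_D = 68: x_C = 23 + 0.625·68 = 65.5.

65.5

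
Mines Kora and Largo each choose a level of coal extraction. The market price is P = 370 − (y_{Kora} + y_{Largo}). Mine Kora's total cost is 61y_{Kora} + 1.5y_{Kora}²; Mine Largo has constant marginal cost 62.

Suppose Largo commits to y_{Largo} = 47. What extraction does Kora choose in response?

Mine Kora's profit: π = y_{Kora}(370 − (y_{Kora} + y_{Largo})) − 61y_{Kora} − 1.5y_{Kora}².
∂π/∂y_{Kora} = 309 − 5y_{Kora} − y_{Largo} = 0, so y_{Kora} = 61.8 − 0.2y_{Largo}.
At y_{Largo} = 47: y_{Kora} = 61.8 − 0.2·47 = 52.4.

52.4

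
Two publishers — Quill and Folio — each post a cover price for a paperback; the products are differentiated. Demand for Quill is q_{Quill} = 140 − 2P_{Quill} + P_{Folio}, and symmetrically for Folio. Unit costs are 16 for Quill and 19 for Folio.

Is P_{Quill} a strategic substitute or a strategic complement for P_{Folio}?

strategic complements

Quill's profit: π = (P_{Quill} − 16)(140 − 2P_{Quill} + P_{Folio}).
∂π/∂P_{Quill} = 172 − 4P_{Quill} + P_{Folio} = 0 ⇒ P_{Quill} = 43 + 0.25P_{Folio}.
The best-response slope dP_{Quill}/dP_{Folio} = 0.25 > 0: the reaction function is upward-sloping, so the choices are strategic complements.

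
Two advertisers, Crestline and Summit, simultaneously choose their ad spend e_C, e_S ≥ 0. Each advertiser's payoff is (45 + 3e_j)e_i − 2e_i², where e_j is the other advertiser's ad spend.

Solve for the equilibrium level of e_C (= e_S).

Crestline's payoff is (45 + 3e_S)e_C − 2e_C².
∂π/∂e_C = 45 + 3e_S − 4e_C = 0, so e_C = 11.25 + 0.75e_S.
The game is symmetric, so in equilibrium e_S = e_C: the reaction function gives 0.25e_C = 11.25, hence e_C = 45.

45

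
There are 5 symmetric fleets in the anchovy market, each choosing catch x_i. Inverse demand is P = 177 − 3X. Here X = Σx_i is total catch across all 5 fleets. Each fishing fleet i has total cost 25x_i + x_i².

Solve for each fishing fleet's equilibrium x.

A representative fishing fleet's profit is π_i = x_i(177 − 3X) − 25x_i − x_i², with X = x_i + Σ_{j≠i} x_j.
First-order condition: 152 − 8x_i − 3Σ_{j≠i} x_j = 0.
With identical fishing fleets, set every x_j = x: then 152 − 8x − 12x = 0, i.e. x = 152/20 = 7.6.

7.6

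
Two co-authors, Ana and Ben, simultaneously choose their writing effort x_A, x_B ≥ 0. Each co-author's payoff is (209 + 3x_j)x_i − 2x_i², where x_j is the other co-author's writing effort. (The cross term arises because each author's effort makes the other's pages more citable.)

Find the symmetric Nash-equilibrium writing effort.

209

Ana's payoff is (209 + 3x_B)x_A − 2x_A².
∂π/∂x_A = 209 + 3x_B − 4x_A = 0, so x_A = 52.25 + 0.75x_B.
Setting x_A = x_B in the reaction function: x_A = 52.25 + 0.75x_A, so x_A = 52.25 / 0.25 = 209.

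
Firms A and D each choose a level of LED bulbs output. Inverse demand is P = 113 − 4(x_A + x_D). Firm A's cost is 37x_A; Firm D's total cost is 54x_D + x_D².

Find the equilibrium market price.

Firm A's profit: π = x_A(113 − 4(x_A + x_D)) − 37x_A.
∂π/∂x_A = 76 − 8x_A − 4x_D = 0, so x_A = 9.5 − 0.5x_D.
For D: ∂π/∂x_D = 59 − 10x_D − 4x_A = 0 ⇒ x_D = 5.9 − 0.4x_A.
Substituting the second reaction function into the first: x_A = 9.5 − 0.5(5.9 − 0.4x_A), which gives 0.8x_A = 6.55 ⇒ x_A = 8.1875.
Then x_D = 5.9 − 0.4·8.1875 = 2.625.
Equilibrium price: P = 113 − 4·10.8125 = 69.75.

69.75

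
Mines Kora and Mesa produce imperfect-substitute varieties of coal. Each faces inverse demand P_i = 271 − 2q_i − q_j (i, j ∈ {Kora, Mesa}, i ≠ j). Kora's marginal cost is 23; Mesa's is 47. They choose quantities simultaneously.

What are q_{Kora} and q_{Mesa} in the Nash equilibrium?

Mine Kora's profit: π = q_{Kora}(271 − 2q_{Kora} − q_{Mesa}) − 23q_{Kora}.
∂π/∂q_{Kora} = 248 − 4q_{Kora} − q_{Mesa} = 0 ⇒ q_{Kora} = 62 − 0.25q_{Mesa}.
Similarly q_{Mesa} = 56 − 0.25q_{Kora}.
Solving the two reaction functions simultaneously: (1 − (−0.25)(−0.25))q_{Kora} = 62 − 0.25·56, so 0.9375q_{Kora} = 48 and q_{Kora} = 51.2.
Then q_{Mesa} = 56 − 0.25·51.2 = 43.2.

51.2, 43.2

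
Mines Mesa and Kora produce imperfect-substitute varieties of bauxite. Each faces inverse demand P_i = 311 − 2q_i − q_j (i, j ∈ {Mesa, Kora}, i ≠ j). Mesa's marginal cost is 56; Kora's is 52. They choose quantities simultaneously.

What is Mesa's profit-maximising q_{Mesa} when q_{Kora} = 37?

Mine Mesa's profit: π = q_{Mesa}(311 − 2q_{Mesa} − q_{Kora}) − 56q_{Mesa}.
∂π/∂q_{Mesa} = 255 − 4q_{Mesa} − q_{Kora} = 0 ⇒ q_{Mesa} = 63.75 − 0.25q_{Kora}.
At q_{Kora} = 37: q_{Mesa} = 63.75 − 0.25·37 = 54.5.

54.5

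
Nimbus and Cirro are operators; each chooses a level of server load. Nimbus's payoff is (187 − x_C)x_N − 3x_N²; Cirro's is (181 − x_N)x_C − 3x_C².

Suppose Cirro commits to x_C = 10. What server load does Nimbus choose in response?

29.5

Expanding Nimbus's payoff: 187x_N − x_Cx_N − 3x_N².
∂π/∂x_N = 187 − x_C − 6x_N = 0, so x_N = 187/6 − (1/6)x_C.
At x_C = 10: x_N = 187/6 − (1/6)·10 = 29.5.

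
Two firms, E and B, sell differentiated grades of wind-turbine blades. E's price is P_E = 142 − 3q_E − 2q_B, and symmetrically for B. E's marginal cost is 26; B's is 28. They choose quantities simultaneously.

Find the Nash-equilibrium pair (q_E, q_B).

14.625, 14.125

Firm E's profit: π = q_E(142 − 3q_E − 2q_B) − 26q_E.
∂π/∂q_E = 116 − 6q_E − 2q_B = 0 ⇒ q_E = 58/3 − (1/3)q_B.
Similarly q_B = 19 − (1/3)q_E.
Plugging q_B into E's best response: q_E = 58/3 − (1/3)(19 − (1/3)q_E) ⇒ (8/9)q_E = 13, so q_E = 14.625.
Then q_B = 19 − (1/3)·14.625 = 14.125.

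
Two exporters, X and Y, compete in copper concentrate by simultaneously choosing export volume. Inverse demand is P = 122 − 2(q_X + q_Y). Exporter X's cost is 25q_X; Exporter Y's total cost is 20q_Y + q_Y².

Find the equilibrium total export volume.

29.6

Exporter X's profit: π = q_X(122 − 2(q_X + q_Y)) − 25q_X.
∂π/∂q_X = 97 − 4q_X − 2q_Y = 0, so q_X = 24.25 − 0.5q_Y.
For Y: ∂π/∂q_Y = 102 − 6q_Y − 2q_X = 0 ⇒ q_Y = 17 − (1/3)q_X.
Plugging q_Y into X's best response: q_X = 24.25 − 0.5(17 − (1/3)q_X) ⇒ (5/6)q_X = 15.75, so q_X = 18.9.
Then q_Y = 17 − (1/3)·18.9 = 10.7.
Total export volume: 18.9 + 10.7 = 29.6.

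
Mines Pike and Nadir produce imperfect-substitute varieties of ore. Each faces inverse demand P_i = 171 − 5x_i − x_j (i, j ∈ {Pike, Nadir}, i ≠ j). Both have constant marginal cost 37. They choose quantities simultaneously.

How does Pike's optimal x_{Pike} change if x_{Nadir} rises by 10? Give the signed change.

-1

Mine Pike's profit: π = x_{Pike}(171 − 5x_{Pike} − x_{Nadir}) − 37x_{Pike}.
∂π/∂x_{Pike} = 134 − 10x_{Pike} − x_{Nadir} = 0 ⇒ x_{Pike} = 13.4 − 0.1x_{Nadir}.
The reaction-function slope is −0.1, so a 10-unit rise in x_{Nadir} moves x_{Pike} by −0.1 × 10 = −1. Pike's best response falls — the actions are strategic substitutes.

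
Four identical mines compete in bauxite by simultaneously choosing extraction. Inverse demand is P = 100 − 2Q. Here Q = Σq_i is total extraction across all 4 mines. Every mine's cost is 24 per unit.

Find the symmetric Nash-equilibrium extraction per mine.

A representative mine's profit is π_i = q_i(100 − 2Q) − 24q_i, with Q = q_i + Σ_{j≠i} q_j.
First-order condition: 76 − 4q_i − 2Σ_{j≠i} q_j = 0.
With identical mines, set every q_j = q: then 76 − 4q − 6q = 0, i.e. q = 76/10 = 7.6.

7.6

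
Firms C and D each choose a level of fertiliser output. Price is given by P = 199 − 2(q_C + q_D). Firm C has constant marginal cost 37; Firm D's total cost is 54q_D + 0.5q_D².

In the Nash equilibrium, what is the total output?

48.5

Firm C's profit: π = q_C(199 − 2(q_C + q_D)) − 37q_C.
∂π/∂q_C = 162 − 4q_C − 2q_D = 0, so q_C = 40.5 − 0.5q_D.
For D: ∂π/∂q_D = 145 − 5q_D − 2q_C = 0 ⇒ q_D = 29 − 0.4q_C.
Substituting the second reaction function into the first: q_C = 40.5 − 0.5(29 − 0.4q_C), which gives 0.8q_C = 26 ⇒ q_C = 32.5.
Then q_D = 29 − 0.4·32.5 = 16.
Total output: 32.5 + 16 = 48.5.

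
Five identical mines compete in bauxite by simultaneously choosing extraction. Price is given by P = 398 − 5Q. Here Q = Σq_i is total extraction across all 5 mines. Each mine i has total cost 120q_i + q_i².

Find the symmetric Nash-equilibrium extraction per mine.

8.6875

A representative mine's profit is π_i = q_i(398 − 5Q) − 120q_i − q_i², with Q = q_i + Σ_{j≠i} q_j.
First-order condition: 278 − 12q_i − 5Σ_{j≠i} q_j = 0.
With identical mines, set every q_j = q: then 278 − 12q − 20q = 0, i.e. q = 278/32 = 8.6875.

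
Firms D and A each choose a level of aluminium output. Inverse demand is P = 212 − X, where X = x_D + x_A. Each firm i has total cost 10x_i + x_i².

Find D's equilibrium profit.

3264.32

Firm D's profit: π = x_D(212 − (x_D + x_A)) − 10x_D − x_D².
∂π/∂x_D = 202 − 4x_D − x_A = 0, so x_D = 50.5 − 0.25x_A.
By symmetry x_A = x_D; substituting into the reaction function, 1.25x_D = 50.5 and x_D = 40.4.
Price P = 212 − 80.8 = 131.2.
D's profit: (131.2 − 10)·40.4 − (40.4)² = 3264.32.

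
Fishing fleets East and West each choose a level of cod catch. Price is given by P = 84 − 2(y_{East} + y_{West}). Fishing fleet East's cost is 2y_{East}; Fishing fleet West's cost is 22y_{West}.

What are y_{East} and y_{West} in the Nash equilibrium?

17, 7

Fishing fleet East's profit: π = y_{East}(84 − 2(y_{East} + y_{West})) − 2y_{East}.
∂π/∂y_{East} = 82 − 4y_{East} − 2y_{West} = 0, so y_{East} = 20.5 − 0.5y_{West}.
By the same steps for West: y_{West} = 15.5 − 0.5y_{East}.
Substituting the second reaction function into the first: y_{East} = 20.5 − 0.5(15.5 − 0.5y_{East}), which gives 0.75y_{East} = 12.75 ⇒ y_{East} = 17.
Then y_{West} = 15.5 − 0.5·17 = 7.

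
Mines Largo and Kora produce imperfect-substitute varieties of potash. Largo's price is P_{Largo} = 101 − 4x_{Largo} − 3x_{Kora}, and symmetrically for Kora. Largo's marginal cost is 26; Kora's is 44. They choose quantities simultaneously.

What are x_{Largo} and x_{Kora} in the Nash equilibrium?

Mine Largo's profit: π = x_{Largo}(101 − 4x_{Largo} − 3x_{Kora}) − 26x_{Largo}.
∂π/∂x_{Largo} = 75 − 8x_{Largo} − 3x_{Kora} = 0 ⇒ x_{Largo} = 9.375 − 0.375x_{Kora}.
Similarly x_{Kora} = 7.125 − 0.375x_{Largo}.
Solving the two reaction functions simultaneously: (1 − (−0.375)(−0.375))x_{Largo} = 9.375 − 0.375·7.125, so (55/64)x_{Largo} = 429/64 and x_{Largo} = 7.8.
Then x_{Kora} = 7.125 − 0.375·7.8 = 4.2.

7.8, 4.2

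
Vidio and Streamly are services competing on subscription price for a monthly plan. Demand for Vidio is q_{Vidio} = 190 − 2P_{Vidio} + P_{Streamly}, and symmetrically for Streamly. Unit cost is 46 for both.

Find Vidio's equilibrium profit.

4608

Vidio's profit: π = (P_{Vidio} − 46)(190 − 2P_{Vidio} + P_{Streamly}).
∂π/∂P_{Vidio} = 282 − 4P_{Vidio} + P_{Streamly} = 0 ⇒ P_{Vidio} = 70.5 + 0.25P_{Streamly}.
By symmetry P_{Streamly} = P_{Vidio}; substituting into the reaction function, 0.75P_{Vidio} = 70.5 and P_{Vidio} = 94.
q_{Vidio} = 190 − 2·94 + 94 = 96.
Profit = (94 − 46)·96 = 4608.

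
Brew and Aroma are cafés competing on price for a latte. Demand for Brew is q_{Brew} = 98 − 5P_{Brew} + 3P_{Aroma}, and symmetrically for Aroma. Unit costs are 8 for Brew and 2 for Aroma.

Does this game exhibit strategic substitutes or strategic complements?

strategic complements

Brew's profit: π = (P_{Brew} − 8)(98 − 5P_{Brew} + 3P_{Aroma}).
∂π/∂P_{Brew} = 138 − 10P_{Brew} + 3P_{Aroma} = 0 ⇒ P_{Brew} = 13.8 + 0.3P_{Aroma}.
The best-response slope dP_{Brew}/dP_{Aroma} = 0.3 > 0: the reaction function is upward-sloping, so the choices are strategic complements.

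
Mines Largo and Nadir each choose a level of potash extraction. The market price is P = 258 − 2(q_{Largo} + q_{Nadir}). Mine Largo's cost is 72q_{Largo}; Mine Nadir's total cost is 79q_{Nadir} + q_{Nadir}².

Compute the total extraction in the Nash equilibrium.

Mine Largo's profit: π = q_{Largo}(258 − 2(q_{Largo} + q_{Nadir})) − 72q_{Largo}.
∂π/∂q_{Largo} = 186 − 4q_{Largo} − 2q_{Nadir} = 0, so q_{Largo} = 46.5 − 0.5q_{Nadir}.
For Nadir: ∂π/∂q_{Nadir} = 179 − 6q_{Nadir} − 2q_{Largo} = 0 ⇒ q_{Nadir} = 179/6 − (1/3)q_{Largo}.
Solving the two reaction functions simultaneously: (1 − (−0.5)(−1/3))q_{Largo} = 46.5 − 0.5·(179/6), so (5/6)q_{Largo} = 379/12 and q_{Largo} = 37.9.
Then q_{Nadir} = 179/6 − (1/3)·37.9 = 17.2.
Total extraction: 37.9 + 17.2 = 55.1.

55.1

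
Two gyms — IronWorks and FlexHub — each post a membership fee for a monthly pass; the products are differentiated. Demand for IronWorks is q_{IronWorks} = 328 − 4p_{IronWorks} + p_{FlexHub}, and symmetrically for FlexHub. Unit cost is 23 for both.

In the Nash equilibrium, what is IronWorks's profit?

IronWorks's profit: π = (p_{IronWorks} − 23)(328 − 4p_{IronWorks} + p_{FlexHub}).
∂π/∂p_{IronWorks} = 420 − 8p_{IronWorks} + p_{FlexHub} = 0 ⇒ p_{IronWorks} = 52.5 + 0.125p_{FlexHub}.
Setting p_{IronWorks} = p_{FlexHub} in the reaction function: p_{IronWorks} = 52.5 + 0.125p_{IronWorks}, so p_{IronWorks} = 52.5 / 0.875 = 60.
q_{IronWorks} = 328 − 4·60 + 60 = 148.
Profit = (60 − 23)·148 = 5476.

5476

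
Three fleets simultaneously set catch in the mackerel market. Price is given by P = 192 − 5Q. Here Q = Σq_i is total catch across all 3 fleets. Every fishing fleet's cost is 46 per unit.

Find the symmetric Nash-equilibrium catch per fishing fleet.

7.3

A representative fishing fleet's profit is π_i = q_i(192 − 5Q) − 46q_i, with Q = q_i + Σ_{j≠i} q_j.
First-order condition: 146 − 10q_i − 5Σ_{j≠i} q_j = 0.
With identical fishing fleets, set every q_j = q: then 146 − 10q − 10q = 0, i.e. q = 146/20 = 7.3.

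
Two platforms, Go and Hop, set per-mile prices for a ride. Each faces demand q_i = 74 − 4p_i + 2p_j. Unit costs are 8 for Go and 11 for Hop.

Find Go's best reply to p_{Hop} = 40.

23.25

Go's profit: π = (p_{Go} − 8)(74 − 4p_{Go} + 2p_{Hop}).
∂π/∂p_{Go} = 106 − 8p_{Go} + 2p_{Hop} = 0 ⇒ p_{Go} = 13.25 + 0.25p_{Hop}.
At p_{Hop} = 40: p_{Go} = 13.25 + 0.25·40 = 23.25.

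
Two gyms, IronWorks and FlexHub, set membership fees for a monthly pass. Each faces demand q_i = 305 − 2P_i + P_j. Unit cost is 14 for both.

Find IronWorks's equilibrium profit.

IronWorks's profit: π = (P_{IronWorks} − 14)(305 − 2P_{IronWorks} + P_{FlexHub}).
∂π/∂P_{IronWorks} = 333 − 4P_{IronWorks} + P_{FlexHub} = 0 ⇒ P_{IronWorks} = 83.25 + 0.25P_{FlexHub}.
Setting P_{IronWorks} = P_{FlexHub} in the reaction function: P_{IronWorks} = 83.25 + 0.25P_{IronWorks}, so P_{IronWorks} = 83.25 / 0.75 = 111.
q_{IronWorks} = 305 − 2·111 + 111 = 194.
Profit = (111 − 14)·194 = 18818.

18818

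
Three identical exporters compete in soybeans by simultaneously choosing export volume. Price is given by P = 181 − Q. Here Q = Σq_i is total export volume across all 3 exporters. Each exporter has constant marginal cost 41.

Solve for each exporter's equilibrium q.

35

A representative exporter's profit is π_i = q_i(181 − Q) − 41q_i, with Q = q_i + Σ_{j≠i} q_j.
First-order condition: 140 − 2q_i − Σ_{j≠i} q_j = 0.
Imposing symmetry (q_j = q for all j) turns Σ_{j≠i} q_j into 2q, so 140 = 4q and q = 35.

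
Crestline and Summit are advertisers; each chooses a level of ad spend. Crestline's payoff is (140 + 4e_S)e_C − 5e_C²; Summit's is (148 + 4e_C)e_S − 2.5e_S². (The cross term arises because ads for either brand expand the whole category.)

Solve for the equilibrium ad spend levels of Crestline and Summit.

38, 60

Expanding Crestline's payoff: 140e_C + 4e_Se_C − 5e_C².
∂π/∂e_C = 140 + 4e_S − 10e_C = 0, so e_C = 14 + 0.4e_S.
Likewise for Summit: e_S = 29.6 + 0.8e_C.
Substituting the second reaction function into the first: e_C = 14 + 0.4(29.6 + 0.8e_C), which gives 0.68e_C = 25.84 ⇒ e_C = 38.
Then e_S = 29.6 + 0.8·38 = 60.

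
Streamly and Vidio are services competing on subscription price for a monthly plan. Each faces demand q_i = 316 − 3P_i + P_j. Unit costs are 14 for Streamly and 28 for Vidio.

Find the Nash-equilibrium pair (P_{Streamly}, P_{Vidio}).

Streamly's profit: π = (P_{Streamly} − 14)(316 − 3P_{Streamly} + P_{Vidio}).
∂π/∂P_{Streamly} = 358 − 6P_{Streamly} + P_{Vidio} = 0 ⇒ P_{Streamly} = 179/3 + (1/6)P_{Vidio}.
Similarly P_{Vidio} = 200/3 + (1/6)P_{Streamly}.
Plugging P_{Vidio} into Streamly's best response: P_{Streamly} = 179/3 + (1/6)(200/3 + (1/6)P_{Streamly}) ⇒ (35/36)P_{Streamly} = 637/9, so P_{Streamly} = 72.8.
Then P_{Vidio} = 200/3 + (1/6)·72.8 = 78.8.

72.8, 78.8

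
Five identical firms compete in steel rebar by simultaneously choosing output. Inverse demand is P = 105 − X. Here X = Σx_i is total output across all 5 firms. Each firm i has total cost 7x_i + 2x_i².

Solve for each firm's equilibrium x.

9.8

A representative firm's profit is π_i = x_i(105 − X) − 7x_i − 2x_i², with X = x_i + Σ_{j≠i} x_j.
First-order condition: 98 − 6x_i − Σ_{j≠i} x_j = 0.
With identical firms, set every x_j = x: then 98 − 6x − 4x = 0, i.e. x = 98/10 = 9.8.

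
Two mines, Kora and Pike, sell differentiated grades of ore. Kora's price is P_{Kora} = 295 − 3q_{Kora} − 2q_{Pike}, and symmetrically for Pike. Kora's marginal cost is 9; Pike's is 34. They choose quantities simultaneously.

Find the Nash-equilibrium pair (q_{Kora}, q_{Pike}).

37.3125, 31.0625

Mine Kora's profit: π = q_{Kora}(295 − 3q_{Kora} − 2q_{Pike}) − 9q_{Kora}.
∂π/∂q_{Kora} = 286 − 6q_{Kora} − 2q_{Pike} = 0 ⇒ q_{Kora} = 143/3 − (1/3)q_{Pike}.
Similarly q_{Pike} = 43.5 − (1/3)q_{Kora}.
Plugging q_{Pike} into Kora's best response: q_{Kora} = 143/3 − (1/3)(43.5 − (1/3)q_{Kora}) ⇒ (8/9)q_{Kora} = 199/6, so q_{Kora} = 37.3125.
Then q_{Pike} = 43.5 − (1/3)·37.3125 = 31.0625.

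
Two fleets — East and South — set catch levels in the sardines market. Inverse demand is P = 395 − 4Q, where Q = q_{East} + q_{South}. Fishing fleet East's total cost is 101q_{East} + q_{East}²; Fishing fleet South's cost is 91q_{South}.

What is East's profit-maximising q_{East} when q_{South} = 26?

19

Fishing fleet East's profit: π = q_{East}(395 − 4(q_{East} + q_{South})) − 101q_{East} − q_{East}².
∂π/∂q_{East} = 294 − 10q_{East} − 4q_{South} = 0, so q_{East} = 29.4 − 0.4q_{South}.
At q_{South} = 26: q_{East} = 29.4 − 0.4·26 = 19.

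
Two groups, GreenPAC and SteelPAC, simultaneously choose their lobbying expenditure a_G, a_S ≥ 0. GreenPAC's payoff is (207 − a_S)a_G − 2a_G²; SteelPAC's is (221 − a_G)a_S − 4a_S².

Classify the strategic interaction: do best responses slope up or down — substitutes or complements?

Expanding GreenPAC's payoff: 207a_G − a_Sa_G − 2a_G².
∂π/∂a_G = 207 − a_S − 4a_G = 0, so a_G = 51.75 − 0.25a_S.
The best-response slope da_G/da_S = −0.25 < 0: the reaction function is downward-sloping, so the choices are strategic substitutes.

strategic substitutes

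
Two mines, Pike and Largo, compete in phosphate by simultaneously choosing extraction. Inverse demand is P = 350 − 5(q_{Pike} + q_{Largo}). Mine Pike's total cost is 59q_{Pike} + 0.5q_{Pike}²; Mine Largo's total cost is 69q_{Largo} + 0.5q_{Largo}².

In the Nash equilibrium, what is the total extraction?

Mine Pike's profit: π = q_{Pike}(350 − 5(q_{Pike} + q_{Largo})) − 59q_{Pike} − 0.5q_{Pike}².
∂π/∂q_{Pike} = 291 − 11q_{Pike} − 5q_{Largo} = 0, so q_{Pike} = 291/11 − (5/11)q_{Largo}.
By the same steps for Largo: q_{Largo} = 281/11 − (5/11)q_{Pike}.
Substituting the second reaction function into the first: q_{Pike} = 291/11 − (5/11)(281/11 − (5/11)q_{Pike}), which gives (96/121)q_{Pike} = 1796/121 ⇒ q_{Pike} = 449/24.
Then q_{Largo} = 281/11 − (5/11)·(449/24) = 409/24.
Total extraction: 449/24 + 409/24 = 35.75.

35.75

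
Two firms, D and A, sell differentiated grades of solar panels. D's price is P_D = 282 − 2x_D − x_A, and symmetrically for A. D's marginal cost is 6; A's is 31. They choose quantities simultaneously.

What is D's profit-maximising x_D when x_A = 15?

Firm D's profit: π = x_D(282 − 2x_D − x_A) − 6x_D.
∂π/∂x_D = 276 − 4x_D − x_A = 0 ⇒ x_D = 69 − 0.25x_A.
At x_A = 15: x_D = 69 − 0.25·15 = 65.25.

65.25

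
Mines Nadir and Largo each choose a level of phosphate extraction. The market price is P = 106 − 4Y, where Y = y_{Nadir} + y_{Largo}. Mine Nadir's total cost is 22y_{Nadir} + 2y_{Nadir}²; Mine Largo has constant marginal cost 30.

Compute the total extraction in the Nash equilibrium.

Mine Nadir's profit: π = y_{Nadir}(106 − 4(y_{Nadir} + y_{Largo})) − 22y_{Nadir} − 2y_{Nadir}².
∂π/∂y_{Nadir} = 84 − 12y_{Nadir} − 4y_{Largo} = 0, so y_{Nadir} = 7 − (1/3)y_{Largo}.
For Largo: ∂π/∂y_{Largo} = 76 − 8y_{Largo} − 4y_{Nadir} = 0 ⇒ y_{Largo} = 9.5 − 0.5y_{Nadir}.
Substituting the second reaction function into the first: y_{Nadir} = 7 − (1/3)(9.5 − 0.5y_{Nadir}), which gives (5/6)y_{Nadir} = 23/6 ⇒ y_{Nadir} = 4.6.
Then y_{Largo} = 9.5 − 0.5·4.6 = 7.2.
Total extraction: 4.6 + 7.2 = 11.8.

11.8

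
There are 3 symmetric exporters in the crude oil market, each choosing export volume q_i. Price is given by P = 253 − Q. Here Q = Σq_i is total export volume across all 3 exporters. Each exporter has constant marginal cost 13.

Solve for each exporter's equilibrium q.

60

A representative exporter's profit is π_i = q_i(253 − Q) − 13q_i, with Q = q_i + Σ_{j≠i} q_j.
First-order condition: 240 − 2q_i − Σ_{j≠i} q_j = 0.
Imposing symmetry (q_j = q for all j) turns Σ_{j≠i} q_j into 2q, so 240 = 4q and q = 60.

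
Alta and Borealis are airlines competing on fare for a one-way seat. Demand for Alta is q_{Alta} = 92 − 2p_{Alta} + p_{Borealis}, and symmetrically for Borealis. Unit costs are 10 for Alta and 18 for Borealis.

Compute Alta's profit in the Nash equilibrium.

Alta's profit: π = (p_{Alta} − 10)(92 − 2p_{Alta} + p_{Borealis}).
∂π/∂p_{Alta} = 112 − 4p_{Alta} + p_{Borealis} = 0 ⇒ p_{Alta} = 28 + 0.25p_{Borealis}.
Similarly p_{Borealis} = 32 + 0.25p_{Alta}.
Substituting the second reaction function into the first: p_{Alta} = 28 + 0.25(32 + 0.25p_{Alta}), which gives 0.9375p_{Alta} = 36 ⇒ p_{Alta} = 38.4.
Then p_{Borealis} = 32 + 0.25·38.4 = 41.6.
q_{Alta} = 92 − 2·38.4 + 41.6 = 56.8.
Profit = (38.4 − 10)·56.8 = 1613.12.

1613.12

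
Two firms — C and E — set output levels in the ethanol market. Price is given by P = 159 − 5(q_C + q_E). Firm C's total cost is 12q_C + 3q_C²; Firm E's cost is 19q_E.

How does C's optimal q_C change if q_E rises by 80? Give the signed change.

-25

Firm C's profit: π = q_C(159 − 5(q_C + q_E)) − 12q_C − 3q_C².
∂π/∂q_C = 147 − 16q_C − 5q_E = 0, so q_C = 9.1875 − 0.3125q_E.
The reaction-function slope is −0.3125, so an 80-unit rise in q_E moves q_C by −0.3125 × 80 = −25. C's best response falls — the actions are strategic substitutes.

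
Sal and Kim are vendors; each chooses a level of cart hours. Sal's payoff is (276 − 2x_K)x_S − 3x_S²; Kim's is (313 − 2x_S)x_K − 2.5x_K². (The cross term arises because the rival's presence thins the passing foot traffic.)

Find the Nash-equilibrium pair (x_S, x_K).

29, 51

Expanding Sal's payoff: 276x_S − 2x_Kx_S − 3x_S².
∂π/∂x_S = 276 − 2x_K − 6x_S = 0, so x_S = 46 − (1/3)x_K.
Likewise for Kim: x_K = 62.6 − 0.4x_S.
Plugging x_K into Sal's best response: x_S = 46 − (1/3)(62.6 − 0.4x_S) ⇒ (13/15)x_S = 377/15, so x_S = 29.
Then x_K = 62.6 − 0.4·29 = 51.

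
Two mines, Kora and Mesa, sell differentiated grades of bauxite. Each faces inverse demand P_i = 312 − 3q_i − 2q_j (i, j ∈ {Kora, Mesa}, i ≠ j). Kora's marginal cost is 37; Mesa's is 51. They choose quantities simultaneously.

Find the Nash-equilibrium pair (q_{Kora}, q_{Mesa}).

Mine Kora's profit: π = q_{Kora}(312 − 3q_{Kora} − 2q_{Mesa}) − 37q_{Kora}.
∂π/∂q_{Kora} = 275 − 6q_{Kora} − 2q_{Mesa} = 0 ⇒ q_{Kora} = 275/6 − (1/3)q_{Mesa}.
Similarly q_{Mesa} = 43.5 − (1/3)q_{Kora}.
Plugging q_{Mesa} into Kora's best response: q_{Kora} = 275/6 − (1/3)(43.5 − (1/3)q_{Kora}) ⇒ (8/9)q_{Kora} = 94/3, so q_{Kora} = 35.25.
Then q_{Mesa} = 43.5 − (1/3)·35.25 = 31.75.

35.25, 31.75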